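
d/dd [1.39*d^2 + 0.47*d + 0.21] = 2.78*d + 0.47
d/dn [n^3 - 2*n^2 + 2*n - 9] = 3*n^2 - 4*n + 2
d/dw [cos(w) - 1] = -sin(w)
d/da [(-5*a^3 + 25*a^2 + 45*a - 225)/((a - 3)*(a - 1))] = 5*(-a^2 + 2*a - 17)/(a^2 - 2*a + 1)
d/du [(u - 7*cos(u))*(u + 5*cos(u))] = 2*u*sin(u) + 2*u + 35*sin(2*u) - 2*cos(u)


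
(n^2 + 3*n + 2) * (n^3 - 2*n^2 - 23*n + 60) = n^5 + n^4 - 27*n^3 - 13*n^2 + 134*n + 120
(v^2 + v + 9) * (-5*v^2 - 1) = -5*v^4 - 5*v^3 - 46*v^2 - v - 9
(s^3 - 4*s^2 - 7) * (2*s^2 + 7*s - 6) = 2*s^5 - s^4 - 34*s^3 + 10*s^2 - 49*s + 42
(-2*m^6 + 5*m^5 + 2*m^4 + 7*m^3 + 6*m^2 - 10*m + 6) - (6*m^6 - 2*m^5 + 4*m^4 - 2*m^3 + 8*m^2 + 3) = -8*m^6 + 7*m^5 - 2*m^4 + 9*m^3 - 2*m^2 - 10*m + 3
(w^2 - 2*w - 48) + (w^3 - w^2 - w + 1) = w^3 - 3*w - 47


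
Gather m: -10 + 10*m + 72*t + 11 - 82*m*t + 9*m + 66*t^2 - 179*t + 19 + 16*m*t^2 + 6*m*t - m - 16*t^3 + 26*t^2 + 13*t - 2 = m*(16*t^2 - 76*t + 18) - 16*t^3 + 92*t^2 - 94*t + 18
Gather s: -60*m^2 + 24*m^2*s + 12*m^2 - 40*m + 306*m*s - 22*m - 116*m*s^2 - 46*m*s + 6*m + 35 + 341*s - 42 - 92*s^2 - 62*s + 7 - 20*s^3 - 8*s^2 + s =-48*m^2 - 56*m - 20*s^3 + s^2*(-116*m - 100) + s*(24*m^2 + 260*m + 280)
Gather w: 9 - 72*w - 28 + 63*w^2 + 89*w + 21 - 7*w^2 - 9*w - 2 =56*w^2 + 8*w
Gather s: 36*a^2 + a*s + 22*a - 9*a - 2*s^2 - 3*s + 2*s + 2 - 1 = 36*a^2 + 13*a - 2*s^2 + s*(a - 1) + 1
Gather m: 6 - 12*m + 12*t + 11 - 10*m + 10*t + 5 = -22*m + 22*t + 22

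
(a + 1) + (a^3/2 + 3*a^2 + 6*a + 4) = a^3/2 + 3*a^2 + 7*a + 5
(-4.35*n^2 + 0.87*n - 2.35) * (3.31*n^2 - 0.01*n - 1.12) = -14.3985*n^4 + 2.9232*n^3 - 2.9152*n^2 - 0.9509*n + 2.632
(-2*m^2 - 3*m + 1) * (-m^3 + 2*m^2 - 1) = 2*m^5 - m^4 - 7*m^3 + 4*m^2 + 3*m - 1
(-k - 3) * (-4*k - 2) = 4*k^2 + 14*k + 6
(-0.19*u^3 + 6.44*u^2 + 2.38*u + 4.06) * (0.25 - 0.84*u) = 0.1596*u^4 - 5.4571*u^3 - 0.3892*u^2 - 2.8154*u + 1.015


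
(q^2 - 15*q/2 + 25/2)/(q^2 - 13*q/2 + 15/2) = (2*q - 5)/(2*q - 3)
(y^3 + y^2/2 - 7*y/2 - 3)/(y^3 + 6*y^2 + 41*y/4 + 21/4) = 2*(y - 2)/(2*y + 7)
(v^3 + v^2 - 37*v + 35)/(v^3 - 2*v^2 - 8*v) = (-v^3 - v^2 + 37*v - 35)/(v*(-v^2 + 2*v + 8))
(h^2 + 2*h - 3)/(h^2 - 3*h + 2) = (h + 3)/(h - 2)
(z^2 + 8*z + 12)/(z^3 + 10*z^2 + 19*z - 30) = (z + 2)/(z^2 + 4*z - 5)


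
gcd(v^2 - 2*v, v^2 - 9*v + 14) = v - 2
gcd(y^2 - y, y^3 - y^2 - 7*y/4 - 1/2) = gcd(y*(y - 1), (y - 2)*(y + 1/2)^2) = 1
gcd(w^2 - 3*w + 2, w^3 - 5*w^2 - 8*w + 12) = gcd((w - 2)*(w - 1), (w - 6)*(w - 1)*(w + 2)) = w - 1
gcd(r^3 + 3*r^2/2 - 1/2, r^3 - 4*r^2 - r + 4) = r + 1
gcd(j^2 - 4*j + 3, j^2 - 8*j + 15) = j - 3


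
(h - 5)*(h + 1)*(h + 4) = h^3 - 21*h - 20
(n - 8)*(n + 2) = n^2 - 6*n - 16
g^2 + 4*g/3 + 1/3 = (g + 1/3)*(g + 1)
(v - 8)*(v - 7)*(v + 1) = v^3 - 14*v^2 + 41*v + 56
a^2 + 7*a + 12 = (a + 3)*(a + 4)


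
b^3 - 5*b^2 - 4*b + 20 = (b - 5)*(b - 2)*(b + 2)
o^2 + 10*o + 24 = (o + 4)*(o + 6)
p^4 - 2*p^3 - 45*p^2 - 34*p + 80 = (p - 8)*(p - 1)*(p + 2)*(p + 5)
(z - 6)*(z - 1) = z^2 - 7*z + 6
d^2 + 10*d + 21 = (d + 3)*(d + 7)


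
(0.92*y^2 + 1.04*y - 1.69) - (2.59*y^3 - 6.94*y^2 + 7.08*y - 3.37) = -2.59*y^3 + 7.86*y^2 - 6.04*y + 1.68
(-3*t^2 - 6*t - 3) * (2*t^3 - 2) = -6*t^5 - 12*t^4 - 6*t^3 + 6*t^2 + 12*t + 6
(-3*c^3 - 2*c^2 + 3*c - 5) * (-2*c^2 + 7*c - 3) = 6*c^5 - 17*c^4 - 11*c^3 + 37*c^2 - 44*c + 15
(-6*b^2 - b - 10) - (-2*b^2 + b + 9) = -4*b^2 - 2*b - 19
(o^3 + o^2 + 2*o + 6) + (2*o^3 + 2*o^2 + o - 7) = 3*o^3 + 3*o^2 + 3*o - 1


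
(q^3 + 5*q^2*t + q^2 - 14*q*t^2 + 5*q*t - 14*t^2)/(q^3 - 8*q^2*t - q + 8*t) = (q^2 + 5*q*t - 14*t^2)/(q^2 - 8*q*t - q + 8*t)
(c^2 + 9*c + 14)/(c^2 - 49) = (c + 2)/(c - 7)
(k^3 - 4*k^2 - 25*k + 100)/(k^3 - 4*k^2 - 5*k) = (k^2 + k - 20)/(k*(k + 1))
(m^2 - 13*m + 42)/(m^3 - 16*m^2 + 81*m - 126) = 1/(m - 3)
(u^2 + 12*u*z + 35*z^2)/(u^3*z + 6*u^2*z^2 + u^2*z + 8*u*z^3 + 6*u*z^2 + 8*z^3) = (u^2 + 12*u*z + 35*z^2)/(z*(u^3 + 6*u^2*z + u^2 + 8*u*z^2 + 6*u*z + 8*z^2))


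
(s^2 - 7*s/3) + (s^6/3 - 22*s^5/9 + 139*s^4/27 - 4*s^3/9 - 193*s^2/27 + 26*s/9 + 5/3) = s^6/3 - 22*s^5/9 + 139*s^4/27 - 4*s^3/9 - 166*s^2/27 + 5*s/9 + 5/3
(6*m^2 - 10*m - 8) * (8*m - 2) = 48*m^3 - 92*m^2 - 44*m + 16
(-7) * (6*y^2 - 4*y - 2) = -42*y^2 + 28*y + 14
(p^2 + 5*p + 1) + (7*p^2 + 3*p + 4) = 8*p^2 + 8*p + 5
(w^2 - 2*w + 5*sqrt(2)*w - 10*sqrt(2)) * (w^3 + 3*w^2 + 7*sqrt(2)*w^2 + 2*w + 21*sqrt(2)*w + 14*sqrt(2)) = w^5 + w^4 + 12*sqrt(2)*w^4 + 12*sqrt(2)*w^3 + 66*w^3 - 48*sqrt(2)*w^2 + 66*w^2 - 280*w - 48*sqrt(2)*w - 280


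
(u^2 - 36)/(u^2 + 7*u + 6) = (u - 6)/(u + 1)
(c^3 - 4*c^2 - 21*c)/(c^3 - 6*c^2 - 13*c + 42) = c/(c - 2)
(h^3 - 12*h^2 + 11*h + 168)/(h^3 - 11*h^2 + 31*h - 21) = (h^2 - 5*h - 24)/(h^2 - 4*h + 3)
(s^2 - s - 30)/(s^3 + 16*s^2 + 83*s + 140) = (s - 6)/(s^2 + 11*s + 28)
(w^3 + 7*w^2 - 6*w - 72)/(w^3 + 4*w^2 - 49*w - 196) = (w^2 + 3*w - 18)/(w^2 - 49)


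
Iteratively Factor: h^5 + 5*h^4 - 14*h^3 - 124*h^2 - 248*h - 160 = (h + 2)*(h^4 + 3*h^3 - 20*h^2 - 84*h - 80) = (h + 2)*(h + 4)*(h^3 - h^2 - 16*h - 20) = (h + 2)^2*(h + 4)*(h^2 - 3*h - 10) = (h - 5)*(h + 2)^2*(h + 4)*(h + 2)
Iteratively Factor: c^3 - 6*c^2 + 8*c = (c - 4)*(c^2 - 2*c) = c*(c - 4)*(c - 2)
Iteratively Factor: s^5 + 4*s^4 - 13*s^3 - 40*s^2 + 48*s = (s)*(s^4 + 4*s^3 - 13*s^2 - 40*s + 48) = s*(s - 3)*(s^3 + 7*s^2 + 8*s - 16) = s*(s - 3)*(s + 4)*(s^2 + 3*s - 4) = s*(s - 3)*(s + 4)^2*(s - 1)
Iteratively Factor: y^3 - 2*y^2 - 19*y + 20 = (y - 1)*(y^2 - y - 20) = (y - 1)*(y + 4)*(y - 5)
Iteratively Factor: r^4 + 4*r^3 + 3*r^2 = (r)*(r^3 + 4*r^2 + 3*r) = r*(r + 1)*(r^2 + 3*r) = r*(r + 1)*(r + 3)*(r)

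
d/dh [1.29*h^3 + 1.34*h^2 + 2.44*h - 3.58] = 3.87*h^2 + 2.68*h + 2.44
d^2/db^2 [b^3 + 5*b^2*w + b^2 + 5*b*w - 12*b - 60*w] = 6*b + 10*w + 2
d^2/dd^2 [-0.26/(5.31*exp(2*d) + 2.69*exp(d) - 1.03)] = ((5.5224*exp(d) + 0.6994)*(5.31*exp(2*d) + 2.69*exp(d) - 1.03) - 0.26*(10.62*exp(d) + 2.69)*(21.24*exp(d) + 5.38)*exp(d))*exp(d)/(5.31*exp(2*d) + 2.69*exp(d) - 1.03)^3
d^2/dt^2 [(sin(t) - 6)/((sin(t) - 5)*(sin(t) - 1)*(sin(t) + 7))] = (-4*sin(t)^6 + 47*sin(t)^5 - 30*sin(t)^4 - 98*sin(t)^3 - 2464*sin(t)^2 + 4491*sin(t) + 13418)/((sin(t) - 5)^3*(sin(t) - 1)^2*(sin(t) + 7)^3)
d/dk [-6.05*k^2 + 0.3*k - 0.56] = 0.3 - 12.1*k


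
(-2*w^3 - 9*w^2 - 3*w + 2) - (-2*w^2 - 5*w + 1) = -2*w^3 - 7*w^2 + 2*w + 1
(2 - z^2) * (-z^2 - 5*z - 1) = z^4 + 5*z^3 - z^2 - 10*z - 2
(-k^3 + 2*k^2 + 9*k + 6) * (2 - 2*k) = 2*k^4 - 6*k^3 - 14*k^2 + 6*k + 12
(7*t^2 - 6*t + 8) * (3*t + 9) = 21*t^3 + 45*t^2 - 30*t + 72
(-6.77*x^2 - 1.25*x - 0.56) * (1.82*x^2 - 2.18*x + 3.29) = -12.3214*x^4 + 12.4836*x^3 - 20.5675*x^2 - 2.8917*x - 1.8424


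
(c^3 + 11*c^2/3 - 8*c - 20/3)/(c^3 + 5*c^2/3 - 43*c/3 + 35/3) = (3*c^2 - 4*c - 4)/(3*c^2 - 10*c + 7)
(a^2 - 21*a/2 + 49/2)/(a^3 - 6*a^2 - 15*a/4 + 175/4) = 2*(a - 7)/(2*a^2 - 5*a - 25)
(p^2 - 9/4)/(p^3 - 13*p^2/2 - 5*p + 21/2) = (p - 3/2)/(p^2 - 8*p + 7)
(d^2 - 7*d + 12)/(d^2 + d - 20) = (d - 3)/(d + 5)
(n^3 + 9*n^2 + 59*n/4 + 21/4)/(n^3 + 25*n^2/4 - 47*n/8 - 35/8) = 2*(2*n + 3)/(4*n - 5)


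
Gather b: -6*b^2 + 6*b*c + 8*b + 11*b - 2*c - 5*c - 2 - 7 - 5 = -6*b^2 + b*(6*c + 19) - 7*c - 14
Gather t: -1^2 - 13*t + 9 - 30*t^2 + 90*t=-30*t^2 + 77*t + 8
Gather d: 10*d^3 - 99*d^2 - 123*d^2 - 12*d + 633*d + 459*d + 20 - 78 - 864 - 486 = 10*d^3 - 222*d^2 + 1080*d - 1408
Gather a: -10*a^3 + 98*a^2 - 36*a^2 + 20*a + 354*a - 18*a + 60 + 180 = -10*a^3 + 62*a^2 + 356*a + 240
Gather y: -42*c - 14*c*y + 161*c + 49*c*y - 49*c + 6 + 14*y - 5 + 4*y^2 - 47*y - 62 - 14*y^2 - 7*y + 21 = 70*c - 10*y^2 + y*(35*c - 40) - 40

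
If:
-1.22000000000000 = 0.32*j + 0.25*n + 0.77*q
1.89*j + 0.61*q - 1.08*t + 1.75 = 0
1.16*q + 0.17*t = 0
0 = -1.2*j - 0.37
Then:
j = -0.31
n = -4.03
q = -0.15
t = 1.00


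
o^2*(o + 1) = o^3 + o^2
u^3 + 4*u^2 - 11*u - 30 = (u - 3)*(u + 2)*(u + 5)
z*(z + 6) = z^2 + 6*z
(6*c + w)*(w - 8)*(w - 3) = 6*c*w^2 - 66*c*w + 144*c + w^3 - 11*w^2 + 24*w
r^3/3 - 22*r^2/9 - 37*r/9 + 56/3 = (r/3 + 1)*(r - 8)*(r - 7/3)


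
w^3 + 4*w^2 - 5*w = w*(w - 1)*(w + 5)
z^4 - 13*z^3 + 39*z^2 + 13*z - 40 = (z - 8)*(z - 5)*(z - 1)*(z + 1)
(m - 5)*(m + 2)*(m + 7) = m^3 + 4*m^2 - 31*m - 70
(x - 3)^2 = x^2 - 6*x + 9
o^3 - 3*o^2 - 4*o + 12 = (o - 3)*(o - 2)*(o + 2)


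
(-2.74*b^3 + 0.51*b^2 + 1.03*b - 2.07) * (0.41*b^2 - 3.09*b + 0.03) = -1.1234*b^5 + 8.6757*b^4 - 1.2358*b^3 - 4.0161*b^2 + 6.4272*b - 0.0621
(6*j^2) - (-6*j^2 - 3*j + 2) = 12*j^2 + 3*j - 2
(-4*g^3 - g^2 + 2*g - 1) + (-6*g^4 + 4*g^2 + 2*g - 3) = -6*g^4 - 4*g^3 + 3*g^2 + 4*g - 4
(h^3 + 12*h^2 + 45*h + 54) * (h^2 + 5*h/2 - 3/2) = h^5 + 29*h^4/2 + 147*h^3/2 + 297*h^2/2 + 135*h/2 - 81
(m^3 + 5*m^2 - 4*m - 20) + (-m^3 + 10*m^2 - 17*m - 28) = 15*m^2 - 21*m - 48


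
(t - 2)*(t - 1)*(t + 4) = t^3 + t^2 - 10*t + 8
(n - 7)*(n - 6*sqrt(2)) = n^2 - 6*sqrt(2)*n - 7*n + 42*sqrt(2)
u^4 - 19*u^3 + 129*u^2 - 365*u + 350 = (u - 7)*(u - 5)^2*(u - 2)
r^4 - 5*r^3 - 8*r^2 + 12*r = r*(r - 6)*(r - 1)*(r + 2)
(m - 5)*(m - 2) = m^2 - 7*m + 10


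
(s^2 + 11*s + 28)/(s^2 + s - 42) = (s + 4)/(s - 6)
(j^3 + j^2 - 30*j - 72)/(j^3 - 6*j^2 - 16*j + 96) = (j + 3)/(j - 4)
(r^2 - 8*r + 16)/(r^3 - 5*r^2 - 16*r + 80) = (r - 4)/(r^2 - r - 20)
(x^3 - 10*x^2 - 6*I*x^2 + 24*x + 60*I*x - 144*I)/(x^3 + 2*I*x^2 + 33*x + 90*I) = (x^2 - 10*x + 24)/(x^2 + 8*I*x - 15)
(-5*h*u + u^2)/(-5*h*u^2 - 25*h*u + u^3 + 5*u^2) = 1/(u + 5)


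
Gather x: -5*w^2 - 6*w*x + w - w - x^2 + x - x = -5*w^2 - 6*w*x - x^2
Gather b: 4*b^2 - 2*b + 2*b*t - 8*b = 4*b^2 + b*(2*t - 10)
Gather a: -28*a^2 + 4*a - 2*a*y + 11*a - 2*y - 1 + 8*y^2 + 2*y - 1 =-28*a^2 + a*(15 - 2*y) + 8*y^2 - 2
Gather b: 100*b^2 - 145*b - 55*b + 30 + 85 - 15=100*b^2 - 200*b + 100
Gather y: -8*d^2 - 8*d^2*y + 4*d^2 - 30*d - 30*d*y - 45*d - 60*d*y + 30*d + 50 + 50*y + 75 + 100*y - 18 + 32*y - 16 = -4*d^2 - 45*d + y*(-8*d^2 - 90*d + 182) + 91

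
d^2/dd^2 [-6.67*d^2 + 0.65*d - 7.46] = -13.3400000000000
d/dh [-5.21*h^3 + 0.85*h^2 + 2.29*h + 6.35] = -15.63*h^2 + 1.7*h + 2.29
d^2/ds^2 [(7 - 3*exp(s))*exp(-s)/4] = 7*exp(-s)/4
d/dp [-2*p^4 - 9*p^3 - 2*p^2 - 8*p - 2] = -8*p^3 - 27*p^2 - 4*p - 8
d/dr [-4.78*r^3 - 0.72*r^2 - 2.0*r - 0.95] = -14.34*r^2 - 1.44*r - 2.0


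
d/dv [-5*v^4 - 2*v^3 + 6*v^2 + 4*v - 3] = -20*v^3 - 6*v^2 + 12*v + 4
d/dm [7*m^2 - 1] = 14*m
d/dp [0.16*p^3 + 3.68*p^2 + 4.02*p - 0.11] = 0.48*p^2 + 7.36*p + 4.02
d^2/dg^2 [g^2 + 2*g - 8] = 2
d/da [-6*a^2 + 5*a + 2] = 5 - 12*a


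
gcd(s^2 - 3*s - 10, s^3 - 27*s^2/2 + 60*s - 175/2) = s - 5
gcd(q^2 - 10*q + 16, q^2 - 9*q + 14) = q - 2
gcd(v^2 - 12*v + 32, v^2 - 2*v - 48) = v - 8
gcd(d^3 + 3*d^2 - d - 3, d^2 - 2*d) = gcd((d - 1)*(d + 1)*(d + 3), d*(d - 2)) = 1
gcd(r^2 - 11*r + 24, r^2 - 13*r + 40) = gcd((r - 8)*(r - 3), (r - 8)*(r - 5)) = r - 8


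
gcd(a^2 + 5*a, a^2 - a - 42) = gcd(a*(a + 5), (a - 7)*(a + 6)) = 1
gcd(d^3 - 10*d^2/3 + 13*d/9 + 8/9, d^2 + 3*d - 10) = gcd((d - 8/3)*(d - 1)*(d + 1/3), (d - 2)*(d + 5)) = 1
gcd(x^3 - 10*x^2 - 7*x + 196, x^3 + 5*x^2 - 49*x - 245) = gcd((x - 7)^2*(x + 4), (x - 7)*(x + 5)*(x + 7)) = x - 7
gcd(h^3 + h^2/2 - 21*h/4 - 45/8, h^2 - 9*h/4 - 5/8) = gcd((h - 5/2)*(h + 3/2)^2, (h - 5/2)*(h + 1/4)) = h - 5/2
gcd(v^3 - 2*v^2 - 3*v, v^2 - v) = v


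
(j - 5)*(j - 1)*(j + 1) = j^3 - 5*j^2 - j + 5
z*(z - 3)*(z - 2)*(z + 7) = z^4 + 2*z^3 - 29*z^2 + 42*z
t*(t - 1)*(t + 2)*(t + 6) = t^4 + 7*t^3 + 4*t^2 - 12*t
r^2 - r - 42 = (r - 7)*(r + 6)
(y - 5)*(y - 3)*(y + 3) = y^3 - 5*y^2 - 9*y + 45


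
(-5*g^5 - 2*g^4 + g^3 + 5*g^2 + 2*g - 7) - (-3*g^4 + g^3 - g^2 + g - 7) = -5*g^5 + g^4 + 6*g^2 + g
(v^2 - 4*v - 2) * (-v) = -v^3 + 4*v^2 + 2*v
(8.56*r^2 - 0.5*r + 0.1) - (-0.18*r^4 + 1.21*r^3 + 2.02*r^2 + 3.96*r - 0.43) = 0.18*r^4 - 1.21*r^3 + 6.54*r^2 - 4.46*r + 0.53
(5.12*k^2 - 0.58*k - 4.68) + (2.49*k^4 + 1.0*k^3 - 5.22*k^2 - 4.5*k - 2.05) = 2.49*k^4 + 1.0*k^3 - 0.0999999999999996*k^2 - 5.08*k - 6.73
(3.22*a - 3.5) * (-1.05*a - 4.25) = -3.381*a^2 - 10.01*a + 14.875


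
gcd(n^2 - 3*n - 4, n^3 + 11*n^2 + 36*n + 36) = 1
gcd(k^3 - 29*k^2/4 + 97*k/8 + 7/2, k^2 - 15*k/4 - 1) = k^2 - 15*k/4 - 1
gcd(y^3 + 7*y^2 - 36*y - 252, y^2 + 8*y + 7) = y + 7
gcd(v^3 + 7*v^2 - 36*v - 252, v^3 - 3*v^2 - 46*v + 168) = v^2 + v - 42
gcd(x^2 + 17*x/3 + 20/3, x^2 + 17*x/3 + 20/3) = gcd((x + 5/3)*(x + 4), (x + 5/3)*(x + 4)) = x^2 + 17*x/3 + 20/3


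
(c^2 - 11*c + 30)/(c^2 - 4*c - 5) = (c - 6)/(c + 1)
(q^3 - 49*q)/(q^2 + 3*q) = (q^2 - 49)/(q + 3)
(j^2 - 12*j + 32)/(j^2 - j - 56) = (j - 4)/(j + 7)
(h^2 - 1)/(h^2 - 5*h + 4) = (h + 1)/(h - 4)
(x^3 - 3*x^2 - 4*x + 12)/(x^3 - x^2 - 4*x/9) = 9*(-x^3 + 3*x^2 + 4*x - 12)/(x*(-9*x^2 + 9*x + 4))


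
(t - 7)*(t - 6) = t^2 - 13*t + 42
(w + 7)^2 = w^2 + 14*w + 49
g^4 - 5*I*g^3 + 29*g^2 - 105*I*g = g*(g - 7*I)*(g - 3*I)*(g + 5*I)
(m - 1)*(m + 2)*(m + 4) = m^3 + 5*m^2 + 2*m - 8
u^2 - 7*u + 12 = (u - 4)*(u - 3)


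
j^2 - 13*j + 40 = (j - 8)*(j - 5)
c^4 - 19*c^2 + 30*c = c*(c - 3)*(c - 2)*(c + 5)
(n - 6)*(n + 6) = n^2 - 36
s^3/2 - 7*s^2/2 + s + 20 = (s/2 + 1)*(s - 5)*(s - 4)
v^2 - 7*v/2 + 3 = (v - 2)*(v - 3/2)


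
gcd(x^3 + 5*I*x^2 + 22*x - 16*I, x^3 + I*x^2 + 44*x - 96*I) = x + 8*I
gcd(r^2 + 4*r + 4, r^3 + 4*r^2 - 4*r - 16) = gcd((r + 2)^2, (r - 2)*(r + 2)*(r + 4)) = r + 2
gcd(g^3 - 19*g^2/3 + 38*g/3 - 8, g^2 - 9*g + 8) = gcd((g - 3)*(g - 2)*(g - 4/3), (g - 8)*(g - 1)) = 1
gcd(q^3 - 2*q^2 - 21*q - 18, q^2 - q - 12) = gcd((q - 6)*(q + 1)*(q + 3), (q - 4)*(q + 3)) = q + 3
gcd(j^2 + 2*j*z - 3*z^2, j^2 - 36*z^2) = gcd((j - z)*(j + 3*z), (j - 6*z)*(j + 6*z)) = 1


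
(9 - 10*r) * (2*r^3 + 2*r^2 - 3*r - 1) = -20*r^4 - 2*r^3 + 48*r^2 - 17*r - 9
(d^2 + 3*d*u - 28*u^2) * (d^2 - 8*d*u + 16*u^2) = d^4 - 5*d^3*u - 36*d^2*u^2 + 272*d*u^3 - 448*u^4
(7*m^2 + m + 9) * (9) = 63*m^2 + 9*m + 81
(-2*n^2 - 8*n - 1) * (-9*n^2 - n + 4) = 18*n^4 + 74*n^3 + 9*n^2 - 31*n - 4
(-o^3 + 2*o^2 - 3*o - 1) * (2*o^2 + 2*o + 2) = -2*o^5 + 2*o^4 - 4*o^3 - 4*o^2 - 8*o - 2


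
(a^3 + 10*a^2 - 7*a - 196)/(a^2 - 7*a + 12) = (a^2 + 14*a + 49)/(a - 3)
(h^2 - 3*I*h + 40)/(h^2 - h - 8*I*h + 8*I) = (h + 5*I)/(h - 1)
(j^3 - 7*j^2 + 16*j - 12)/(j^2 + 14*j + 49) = (j^3 - 7*j^2 + 16*j - 12)/(j^2 + 14*j + 49)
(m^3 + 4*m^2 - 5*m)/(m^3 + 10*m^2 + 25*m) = (m - 1)/(m + 5)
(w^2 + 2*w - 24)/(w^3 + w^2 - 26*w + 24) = 1/(w - 1)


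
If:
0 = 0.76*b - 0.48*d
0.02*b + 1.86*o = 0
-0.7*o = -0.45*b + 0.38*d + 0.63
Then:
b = -4.37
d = -6.92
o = 0.05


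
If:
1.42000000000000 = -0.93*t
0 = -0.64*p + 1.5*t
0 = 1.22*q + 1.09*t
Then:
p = -3.58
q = 1.36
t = -1.53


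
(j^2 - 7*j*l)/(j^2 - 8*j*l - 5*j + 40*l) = j*(j - 7*l)/(j^2 - 8*j*l - 5*j + 40*l)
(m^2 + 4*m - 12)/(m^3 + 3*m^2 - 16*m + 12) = 1/(m - 1)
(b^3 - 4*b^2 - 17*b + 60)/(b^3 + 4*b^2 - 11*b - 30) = (b^2 - b - 20)/(b^2 + 7*b + 10)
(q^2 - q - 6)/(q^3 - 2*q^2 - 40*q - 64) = (q - 3)/(q^2 - 4*q - 32)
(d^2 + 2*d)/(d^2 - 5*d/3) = 3*(d + 2)/(3*d - 5)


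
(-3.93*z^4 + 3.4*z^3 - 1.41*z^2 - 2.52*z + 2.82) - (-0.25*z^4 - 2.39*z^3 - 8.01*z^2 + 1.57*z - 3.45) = -3.68*z^4 + 5.79*z^3 + 6.6*z^2 - 4.09*z + 6.27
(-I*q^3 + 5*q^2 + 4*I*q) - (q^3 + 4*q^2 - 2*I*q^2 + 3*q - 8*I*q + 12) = -q^3 - I*q^3 + q^2 + 2*I*q^2 - 3*q + 12*I*q - 12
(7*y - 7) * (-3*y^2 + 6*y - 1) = -21*y^3 + 63*y^2 - 49*y + 7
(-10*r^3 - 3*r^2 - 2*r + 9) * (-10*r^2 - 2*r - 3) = 100*r^5 + 50*r^4 + 56*r^3 - 77*r^2 - 12*r - 27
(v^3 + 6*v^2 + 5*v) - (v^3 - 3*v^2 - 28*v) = 9*v^2 + 33*v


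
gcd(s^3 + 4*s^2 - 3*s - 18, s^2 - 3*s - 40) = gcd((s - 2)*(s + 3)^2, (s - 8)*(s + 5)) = 1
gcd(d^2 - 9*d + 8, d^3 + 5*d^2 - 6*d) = d - 1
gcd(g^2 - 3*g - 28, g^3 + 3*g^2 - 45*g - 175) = g - 7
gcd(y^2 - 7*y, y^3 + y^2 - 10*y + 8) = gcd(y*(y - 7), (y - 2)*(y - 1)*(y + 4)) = 1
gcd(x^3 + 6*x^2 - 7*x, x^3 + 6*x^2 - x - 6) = x - 1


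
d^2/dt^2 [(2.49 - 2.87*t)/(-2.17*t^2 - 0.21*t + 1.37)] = ((9.6012 - 37.3674*t)*(2.17*t^2 + 0.21*t - 1.37) + (2.87*t - 2.49)*(4.34*t + 0.21)*(8.68*t + 0.42))/(2.17*t^2 + 0.21*t - 1.37)^3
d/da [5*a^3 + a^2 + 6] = a*(15*a + 2)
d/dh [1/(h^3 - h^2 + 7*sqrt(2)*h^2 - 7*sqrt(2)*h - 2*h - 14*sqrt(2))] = (-3*h^2 - 14*sqrt(2)*h + 2*h + 2 + 7*sqrt(2))/(-h^3 - 7*sqrt(2)*h^2 + h^2 + 2*h + 7*sqrt(2)*h + 14*sqrt(2))^2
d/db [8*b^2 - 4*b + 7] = 16*b - 4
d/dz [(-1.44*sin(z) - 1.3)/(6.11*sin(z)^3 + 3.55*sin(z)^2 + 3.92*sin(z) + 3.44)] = (17.5968*sin(z)^3 + 28.941*sin(z)^2 + 9.23*sin(z) + 0.1424)*cos(z)/(37.3321*sin(z)^6 + 43.381*sin(z)^5 + 60.5049*sin(z)^4 + 69.8688*sin(z)^3 + 39.7904*sin(z)^2 + 26.9696*sin(z) + 11.8336)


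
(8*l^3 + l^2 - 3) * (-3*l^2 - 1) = -24*l^5 - 3*l^4 - 8*l^3 + 8*l^2 + 3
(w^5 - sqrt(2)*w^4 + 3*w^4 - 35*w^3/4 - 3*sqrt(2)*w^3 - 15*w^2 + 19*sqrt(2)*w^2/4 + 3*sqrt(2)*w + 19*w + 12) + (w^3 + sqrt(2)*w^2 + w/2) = w^5 - sqrt(2)*w^4 + 3*w^4 - 31*w^3/4 - 3*sqrt(2)*w^3 - 15*w^2 + 23*sqrt(2)*w^2/4 + 3*sqrt(2)*w + 39*w/2 + 12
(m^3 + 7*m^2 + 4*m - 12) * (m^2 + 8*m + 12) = m^5 + 15*m^4 + 72*m^3 + 104*m^2 - 48*m - 144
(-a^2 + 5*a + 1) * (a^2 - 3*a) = -a^4 + 8*a^3 - 14*a^2 - 3*a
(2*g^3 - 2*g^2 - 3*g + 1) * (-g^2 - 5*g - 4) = -2*g^5 - 8*g^4 + 5*g^3 + 22*g^2 + 7*g - 4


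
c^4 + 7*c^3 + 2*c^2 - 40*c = c*(c - 2)*(c + 4)*(c + 5)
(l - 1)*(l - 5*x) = l^2 - 5*l*x - l + 5*x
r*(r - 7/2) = r^2 - 7*r/2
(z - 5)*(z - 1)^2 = z^3 - 7*z^2 + 11*z - 5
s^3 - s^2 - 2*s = s*(s - 2)*(s + 1)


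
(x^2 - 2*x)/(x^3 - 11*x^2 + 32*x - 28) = x/(x^2 - 9*x + 14)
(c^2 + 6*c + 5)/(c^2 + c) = (c + 5)/c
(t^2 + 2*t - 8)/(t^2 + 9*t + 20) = (t - 2)/(t + 5)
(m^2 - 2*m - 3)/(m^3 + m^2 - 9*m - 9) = 1/(m + 3)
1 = 1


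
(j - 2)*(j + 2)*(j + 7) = j^3 + 7*j^2 - 4*j - 28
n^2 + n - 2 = (n - 1)*(n + 2)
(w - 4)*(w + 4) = w^2 - 16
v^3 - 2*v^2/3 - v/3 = v*(v - 1)*(v + 1/3)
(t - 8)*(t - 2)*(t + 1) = t^3 - 9*t^2 + 6*t + 16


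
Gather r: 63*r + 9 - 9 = 63*r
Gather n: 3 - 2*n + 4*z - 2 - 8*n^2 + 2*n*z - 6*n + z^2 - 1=-8*n^2 + n*(2*z - 8) + z^2 + 4*z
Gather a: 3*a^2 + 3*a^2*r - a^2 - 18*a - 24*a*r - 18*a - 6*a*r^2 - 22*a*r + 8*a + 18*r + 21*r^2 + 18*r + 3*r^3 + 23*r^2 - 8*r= a^2*(3*r + 2) + a*(-6*r^2 - 46*r - 28) + 3*r^3 + 44*r^2 + 28*r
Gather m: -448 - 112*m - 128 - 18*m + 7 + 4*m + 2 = -126*m - 567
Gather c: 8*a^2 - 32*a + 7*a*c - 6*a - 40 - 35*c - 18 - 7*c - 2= 8*a^2 - 38*a + c*(7*a - 42) - 60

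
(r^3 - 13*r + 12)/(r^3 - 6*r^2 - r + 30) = (r^2 + 3*r - 4)/(r^2 - 3*r - 10)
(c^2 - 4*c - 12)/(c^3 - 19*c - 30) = (c - 6)/(c^2 - 2*c - 15)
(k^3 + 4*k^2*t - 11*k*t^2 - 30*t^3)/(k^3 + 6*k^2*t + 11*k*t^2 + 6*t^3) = (k^2 + 2*k*t - 15*t^2)/(k^2 + 4*k*t + 3*t^2)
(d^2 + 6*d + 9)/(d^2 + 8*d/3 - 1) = 3*(d + 3)/(3*d - 1)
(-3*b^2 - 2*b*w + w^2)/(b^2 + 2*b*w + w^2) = (-3*b + w)/(b + w)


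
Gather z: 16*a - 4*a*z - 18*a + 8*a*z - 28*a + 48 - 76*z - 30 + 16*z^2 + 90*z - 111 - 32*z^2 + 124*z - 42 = -30*a - 16*z^2 + z*(4*a + 138) - 135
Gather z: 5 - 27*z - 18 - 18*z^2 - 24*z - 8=-18*z^2 - 51*z - 21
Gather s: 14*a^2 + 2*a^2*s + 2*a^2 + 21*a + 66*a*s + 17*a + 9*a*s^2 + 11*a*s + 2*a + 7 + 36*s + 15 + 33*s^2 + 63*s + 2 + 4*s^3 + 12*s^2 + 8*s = 16*a^2 + 40*a + 4*s^3 + s^2*(9*a + 45) + s*(2*a^2 + 77*a + 107) + 24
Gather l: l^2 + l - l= l^2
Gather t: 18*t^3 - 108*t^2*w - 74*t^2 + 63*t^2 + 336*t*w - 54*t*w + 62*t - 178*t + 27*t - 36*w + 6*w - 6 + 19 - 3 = 18*t^3 + t^2*(-108*w - 11) + t*(282*w - 89) - 30*w + 10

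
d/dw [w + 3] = 1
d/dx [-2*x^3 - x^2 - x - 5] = -6*x^2 - 2*x - 1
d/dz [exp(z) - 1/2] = exp(z)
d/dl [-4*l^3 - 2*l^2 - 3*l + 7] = -12*l^2 - 4*l - 3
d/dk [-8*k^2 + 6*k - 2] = 6 - 16*k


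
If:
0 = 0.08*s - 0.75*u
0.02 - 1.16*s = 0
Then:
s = 0.02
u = 0.00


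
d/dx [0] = 0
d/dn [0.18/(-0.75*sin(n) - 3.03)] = 0.135*cos(n)/(0.75*sin(n) + 3.03)^2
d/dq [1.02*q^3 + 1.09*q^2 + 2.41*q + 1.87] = 3.06*q^2 + 2.18*q + 2.41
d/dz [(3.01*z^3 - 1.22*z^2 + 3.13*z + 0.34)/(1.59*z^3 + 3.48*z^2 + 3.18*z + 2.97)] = (-1.77635683940025e-15*z^5 + 12.4146*z^4 + 9.1902*z^3 + 10.4253*z^2 - 9.6132*z + 8.2149)/(2.5281*z^6 + 11.0664*z^5 + 22.2228*z^4 + 31.5774*z^3 + 30.7836*z^2 + 18.8892*z + 8.8209)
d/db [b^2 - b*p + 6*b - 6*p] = 2*b - p + 6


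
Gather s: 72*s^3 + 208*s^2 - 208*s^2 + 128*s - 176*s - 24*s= 72*s^3 - 72*s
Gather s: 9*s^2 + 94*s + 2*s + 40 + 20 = 9*s^2 + 96*s + 60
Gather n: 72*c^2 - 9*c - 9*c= 72*c^2 - 18*c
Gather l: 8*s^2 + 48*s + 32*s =8*s^2 + 80*s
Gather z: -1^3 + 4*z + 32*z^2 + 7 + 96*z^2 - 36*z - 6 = 128*z^2 - 32*z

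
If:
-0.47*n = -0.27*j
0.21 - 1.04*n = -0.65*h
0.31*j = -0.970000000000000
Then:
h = -3.20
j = -3.13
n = -1.80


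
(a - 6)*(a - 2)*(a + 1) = a^3 - 7*a^2 + 4*a + 12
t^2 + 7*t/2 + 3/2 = (t + 1/2)*(t + 3)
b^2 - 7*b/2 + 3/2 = (b - 3)*(b - 1/2)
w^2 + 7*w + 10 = (w + 2)*(w + 5)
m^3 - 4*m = m*(m - 2)*(m + 2)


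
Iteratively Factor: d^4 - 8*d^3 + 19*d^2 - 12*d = (d - 3)*(d^3 - 5*d^2 + 4*d) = (d - 3)*(d - 1)*(d^2 - 4*d) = (d - 4)*(d - 3)*(d - 1)*(d)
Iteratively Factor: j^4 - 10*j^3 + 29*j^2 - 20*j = (j - 1)*(j^3 - 9*j^2 + 20*j) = (j - 5)*(j - 1)*(j^2 - 4*j) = j*(j - 5)*(j - 1)*(j - 4)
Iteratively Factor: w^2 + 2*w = (w + 2)*(w)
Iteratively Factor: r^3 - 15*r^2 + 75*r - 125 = (r - 5)*(r^2 - 10*r + 25) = (r - 5)^2*(r - 5)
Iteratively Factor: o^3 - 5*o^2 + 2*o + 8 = (o - 2)*(o^2 - 3*o - 4) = (o - 4)*(o - 2)*(o + 1)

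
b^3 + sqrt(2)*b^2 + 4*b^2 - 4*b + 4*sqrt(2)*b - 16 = (b + 4)*(b - sqrt(2))*(b + 2*sqrt(2))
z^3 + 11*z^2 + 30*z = z*(z + 5)*(z + 6)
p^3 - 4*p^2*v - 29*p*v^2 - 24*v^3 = (p - 8*v)*(p + v)*(p + 3*v)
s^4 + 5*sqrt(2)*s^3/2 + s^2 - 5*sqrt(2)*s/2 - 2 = (s - 1)*(s + 2*sqrt(2))*(sqrt(2)*s/2 + sqrt(2)/2)*(sqrt(2)*s + 1)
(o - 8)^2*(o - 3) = o^3 - 19*o^2 + 112*o - 192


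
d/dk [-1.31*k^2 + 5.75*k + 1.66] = 5.75 - 2.62*k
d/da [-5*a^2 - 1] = -10*a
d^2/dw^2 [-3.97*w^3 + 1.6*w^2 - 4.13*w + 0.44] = 3.2 - 23.82*w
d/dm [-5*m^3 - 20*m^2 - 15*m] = -15*m^2 - 40*m - 15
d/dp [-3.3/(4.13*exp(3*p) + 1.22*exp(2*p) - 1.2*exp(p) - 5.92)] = (40.887*exp(2*p) + 8.052*exp(p) - 3.96)*exp(p)/(4.13*exp(3*p) + 1.22*exp(2*p) - 1.2*exp(p) - 5.92)^2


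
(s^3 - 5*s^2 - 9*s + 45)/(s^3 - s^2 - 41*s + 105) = (s + 3)/(s + 7)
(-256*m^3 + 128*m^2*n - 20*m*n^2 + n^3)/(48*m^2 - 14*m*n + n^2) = (-32*m^2 + 12*m*n - n^2)/(6*m - n)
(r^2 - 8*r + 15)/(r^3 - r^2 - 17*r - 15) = (r - 3)/(r^2 + 4*r + 3)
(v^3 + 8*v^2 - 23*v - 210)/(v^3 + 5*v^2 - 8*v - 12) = (v^2 + 2*v - 35)/(v^2 - v - 2)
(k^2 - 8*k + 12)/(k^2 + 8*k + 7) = (k^2 - 8*k + 12)/(k^2 + 8*k + 7)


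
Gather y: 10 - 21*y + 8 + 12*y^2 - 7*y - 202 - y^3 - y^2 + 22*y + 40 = -y^3 + 11*y^2 - 6*y - 144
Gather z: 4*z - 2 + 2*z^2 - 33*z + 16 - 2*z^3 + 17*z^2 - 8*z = -2*z^3 + 19*z^2 - 37*z + 14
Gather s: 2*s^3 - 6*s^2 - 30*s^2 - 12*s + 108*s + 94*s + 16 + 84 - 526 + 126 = 2*s^3 - 36*s^2 + 190*s - 300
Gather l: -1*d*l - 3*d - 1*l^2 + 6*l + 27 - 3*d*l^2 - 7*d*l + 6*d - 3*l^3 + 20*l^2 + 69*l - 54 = 3*d - 3*l^3 + l^2*(19 - 3*d) + l*(75 - 8*d) - 27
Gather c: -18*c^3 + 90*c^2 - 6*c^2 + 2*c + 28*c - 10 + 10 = -18*c^3 + 84*c^2 + 30*c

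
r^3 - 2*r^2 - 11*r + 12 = (r - 4)*(r - 1)*(r + 3)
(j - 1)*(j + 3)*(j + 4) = j^3 + 6*j^2 + 5*j - 12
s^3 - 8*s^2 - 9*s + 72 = (s - 8)*(s - 3)*(s + 3)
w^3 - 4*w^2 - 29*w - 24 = (w - 8)*(w + 1)*(w + 3)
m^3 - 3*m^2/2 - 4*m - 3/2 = (m - 3)*(m + 1/2)*(m + 1)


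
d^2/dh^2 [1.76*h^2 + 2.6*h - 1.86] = 3.52000000000000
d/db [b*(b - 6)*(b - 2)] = 3*b^2 - 16*b + 12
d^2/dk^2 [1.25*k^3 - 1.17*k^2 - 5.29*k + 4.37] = 7.5*k - 2.34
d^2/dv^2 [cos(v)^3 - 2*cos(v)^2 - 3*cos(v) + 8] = 9*sin(v)^2*cos(v) - 8*sin(v)^2 + 4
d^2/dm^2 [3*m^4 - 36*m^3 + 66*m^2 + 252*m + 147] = 36*m^2 - 216*m + 132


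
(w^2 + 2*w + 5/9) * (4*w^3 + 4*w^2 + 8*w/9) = 4*w^5 + 12*w^4 + 100*w^3/9 + 4*w^2 + 40*w/81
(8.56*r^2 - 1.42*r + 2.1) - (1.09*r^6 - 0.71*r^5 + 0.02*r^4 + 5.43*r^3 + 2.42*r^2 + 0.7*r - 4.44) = -1.09*r^6 + 0.71*r^5 - 0.02*r^4 - 5.43*r^3 + 6.14*r^2 - 2.12*r + 6.54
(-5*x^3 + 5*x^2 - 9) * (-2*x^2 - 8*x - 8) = 10*x^5 + 30*x^4 - 22*x^2 + 72*x + 72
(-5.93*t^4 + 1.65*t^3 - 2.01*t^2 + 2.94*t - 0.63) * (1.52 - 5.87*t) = 34.8091*t^5 - 18.6991*t^4 + 14.3067*t^3 - 20.313*t^2 + 8.1669*t - 0.9576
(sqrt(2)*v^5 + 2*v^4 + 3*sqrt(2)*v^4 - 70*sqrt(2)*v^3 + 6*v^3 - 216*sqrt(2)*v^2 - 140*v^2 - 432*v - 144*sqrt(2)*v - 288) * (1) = sqrt(2)*v^5 + 2*v^4 + 3*sqrt(2)*v^4 - 70*sqrt(2)*v^3 + 6*v^3 - 216*sqrt(2)*v^2 - 140*v^2 - 432*v - 144*sqrt(2)*v - 288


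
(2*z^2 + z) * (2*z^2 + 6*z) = 4*z^4 + 14*z^3 + 6*z^2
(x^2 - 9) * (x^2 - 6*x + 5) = x^4 - 6*x^3 - 4*x^2 + 54*x - 45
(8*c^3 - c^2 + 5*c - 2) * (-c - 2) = -8*c^4 - 15*c^3 - 3*c^2 - 8*c + 4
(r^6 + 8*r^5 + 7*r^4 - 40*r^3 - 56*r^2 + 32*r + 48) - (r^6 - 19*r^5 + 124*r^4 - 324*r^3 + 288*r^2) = 27*r^5 - 117*r^4 + 284*r^3 - 344*r^2 + 32*r + 48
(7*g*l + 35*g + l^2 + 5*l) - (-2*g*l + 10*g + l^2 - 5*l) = 9*g*l + 25*g + 10*l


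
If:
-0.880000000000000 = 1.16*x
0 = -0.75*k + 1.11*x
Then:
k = -1.12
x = -0.76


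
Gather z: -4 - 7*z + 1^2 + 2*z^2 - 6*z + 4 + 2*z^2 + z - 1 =4*z^2 - 12*z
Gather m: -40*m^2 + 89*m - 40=-40*m^2 + 89*m - 40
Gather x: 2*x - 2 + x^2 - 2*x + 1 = x^2 - 1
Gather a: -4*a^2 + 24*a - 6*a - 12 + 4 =-4*a^2 + 18*a - 8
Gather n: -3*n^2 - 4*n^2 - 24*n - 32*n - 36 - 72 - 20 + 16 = -7*n^2 - 56*n - 112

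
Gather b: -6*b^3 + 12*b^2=-6*b^3 + 12*b^2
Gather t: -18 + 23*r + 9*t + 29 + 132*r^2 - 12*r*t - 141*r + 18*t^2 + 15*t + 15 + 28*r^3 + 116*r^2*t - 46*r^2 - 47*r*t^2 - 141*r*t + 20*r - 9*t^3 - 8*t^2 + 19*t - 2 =28*r^3 + 86*r^2 - 98*r - 9*t^3 + t^2*(10 - 47*r) + t*(116*r^2 - 153*r + 43) + 24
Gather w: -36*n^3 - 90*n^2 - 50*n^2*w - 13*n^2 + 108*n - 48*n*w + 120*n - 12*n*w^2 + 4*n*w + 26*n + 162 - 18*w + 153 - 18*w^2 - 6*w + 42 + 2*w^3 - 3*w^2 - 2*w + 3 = -36*n^3 - 103*n^2 + 254*n + 2*w^3 + w^2*(-12*n - 21) + w*(-50*n^2 - 44*n - 26) + 360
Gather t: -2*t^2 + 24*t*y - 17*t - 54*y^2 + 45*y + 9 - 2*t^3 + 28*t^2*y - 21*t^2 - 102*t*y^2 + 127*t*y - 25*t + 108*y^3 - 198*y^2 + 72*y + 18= -2*t^3 + t^2*(28*y - 23) + t*(-102*y^2 + 151*y - 42) + 108*y^3 - 252*y^2 + 117*y + 27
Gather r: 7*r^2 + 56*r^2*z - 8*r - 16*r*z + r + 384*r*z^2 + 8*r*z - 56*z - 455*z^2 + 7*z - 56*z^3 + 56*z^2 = r^2*(56*z + 7) + r*(384*z^2 - 8*z - 7) - 56*z^3 - 399*z^2 - 49*z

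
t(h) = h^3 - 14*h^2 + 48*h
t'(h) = 3*h^2 - 28*h + 48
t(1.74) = 46.40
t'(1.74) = 8.36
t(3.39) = 40.79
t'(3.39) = -12.44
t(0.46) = 19.21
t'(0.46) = 35.75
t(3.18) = 43.22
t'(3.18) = -10.70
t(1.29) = 40.77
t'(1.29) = 16.87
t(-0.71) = -41.50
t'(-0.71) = 69.39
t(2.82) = 46.45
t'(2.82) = -7.10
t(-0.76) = -45.01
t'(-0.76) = 71.01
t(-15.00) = -7245.00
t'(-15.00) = 1143.00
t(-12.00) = -4320.00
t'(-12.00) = 816.00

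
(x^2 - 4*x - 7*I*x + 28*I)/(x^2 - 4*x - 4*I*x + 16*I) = (x - 7*I)/(x - 4*I)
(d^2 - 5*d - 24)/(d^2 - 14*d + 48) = (d + 3)/(d - 6)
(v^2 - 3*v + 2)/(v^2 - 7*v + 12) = (v^2 - 3*v + 2)/(v^2 - 7*v + 12)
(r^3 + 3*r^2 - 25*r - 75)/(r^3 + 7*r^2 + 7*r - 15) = (r - 5)/(r - 1)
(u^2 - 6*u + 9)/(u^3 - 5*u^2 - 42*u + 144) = (u - 3)/(u^2 - 2*u - 48)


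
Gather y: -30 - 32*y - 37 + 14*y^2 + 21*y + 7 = 14*y^2 - 11*y - 60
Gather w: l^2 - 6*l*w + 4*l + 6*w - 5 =l^2 + 4*l + w*(6 - 6*l) - 5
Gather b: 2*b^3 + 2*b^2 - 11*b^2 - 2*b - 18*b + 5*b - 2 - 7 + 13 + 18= 2*b^3 - 9*b^2 - 15*b + 22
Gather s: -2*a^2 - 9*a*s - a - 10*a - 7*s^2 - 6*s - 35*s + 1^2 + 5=-2*a^2 - 11*a - 7*s^2 + s*(-9*a - 41) + 6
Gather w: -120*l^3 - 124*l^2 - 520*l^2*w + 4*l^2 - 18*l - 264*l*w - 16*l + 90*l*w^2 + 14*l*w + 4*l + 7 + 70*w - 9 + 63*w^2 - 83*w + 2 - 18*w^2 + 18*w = -120*l^3 - 120*l^2 - 30*l + w^2*(90*l + 45) + w*(-520*l^2 - 250*l + 5)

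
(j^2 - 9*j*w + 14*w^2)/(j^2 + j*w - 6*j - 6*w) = (j^2 - 9*j*w + 14*w^2)/(j^2 + j*w - 6*j - 6*w)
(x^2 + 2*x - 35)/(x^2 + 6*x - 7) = (x - 5)/(x - 1)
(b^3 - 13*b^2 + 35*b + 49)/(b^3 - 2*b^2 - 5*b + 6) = (b^3 - 13*b^2 + 35*b + 49)/(b^3 - 2*b^2 - 5*b + 6)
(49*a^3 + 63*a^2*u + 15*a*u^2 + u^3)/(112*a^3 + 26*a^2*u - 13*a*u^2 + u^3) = (49*a^3 + 63*a^2*u + 15*a*u^2 + u^3)/(112*a^3 + 26*a^2*u - 13*a*u^2 + u^3)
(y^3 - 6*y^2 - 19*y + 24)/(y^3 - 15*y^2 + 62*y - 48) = (y + 3)/(y - 6)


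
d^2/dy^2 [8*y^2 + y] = 16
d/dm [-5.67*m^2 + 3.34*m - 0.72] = 3.34 - 11.34*m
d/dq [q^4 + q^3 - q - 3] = 4*q^3 + 3*q^2 - 1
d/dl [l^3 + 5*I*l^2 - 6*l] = 3*l^2 + 10*I*l - 6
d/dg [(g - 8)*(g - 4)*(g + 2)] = 3*g^2 - 20*g + 8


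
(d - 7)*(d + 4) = d^2 - 3*d - 28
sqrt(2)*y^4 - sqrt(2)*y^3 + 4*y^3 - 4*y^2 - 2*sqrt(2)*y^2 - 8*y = y*(y - 2)*(y + 2*sqrt(2))*(sqrt(2)*y + sqrt(2))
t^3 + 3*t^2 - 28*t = t*(t - 4)*(t + 7)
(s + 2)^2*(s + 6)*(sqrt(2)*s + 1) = sqrt(2)*s^4 + s^3 + 10*sqrt(2)*s^3 + 10*s^2 + 28*sqrt(2)*s^2 + 28*s + 24*sqrt(2)*s + 24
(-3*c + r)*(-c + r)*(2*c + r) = 6*c^3 - 5*c^2*r - 2*c*r^2 + r^3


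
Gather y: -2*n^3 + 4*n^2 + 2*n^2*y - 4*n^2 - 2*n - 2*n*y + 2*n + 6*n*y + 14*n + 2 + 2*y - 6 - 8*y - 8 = -2*n^3 + 14*n + y*(2*n^2 + 4*n - 6) - 12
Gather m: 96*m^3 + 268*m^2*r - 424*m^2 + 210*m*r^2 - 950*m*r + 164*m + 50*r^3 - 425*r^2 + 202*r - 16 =96*m^3 + m^2*(268*r - 424) + m*(210*r^2 - 950*r + 164) + 50*r^3 - 425*r^2 + 202*r - 16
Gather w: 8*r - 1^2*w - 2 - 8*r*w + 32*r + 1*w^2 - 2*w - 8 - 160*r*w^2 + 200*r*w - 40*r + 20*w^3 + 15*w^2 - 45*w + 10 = 20*w^3 + w^2*(16 - 160*r) + w*(192*r - 48)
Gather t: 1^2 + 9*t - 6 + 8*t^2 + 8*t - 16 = 8*t^2 + 17*t - 21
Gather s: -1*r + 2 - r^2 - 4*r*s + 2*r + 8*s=-r^2 + r + s*(8 - 4*r) + 2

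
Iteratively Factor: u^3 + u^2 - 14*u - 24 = (u + 3)*(u^2 - 2*u - 8) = (u + 2)*(u + 3)*(u - 4)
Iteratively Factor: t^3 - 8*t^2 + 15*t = (t)*(t^2 - 8*t + 15) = t*(t - 5)*(t - 3)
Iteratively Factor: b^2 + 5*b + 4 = (b + 4)*(b + 1)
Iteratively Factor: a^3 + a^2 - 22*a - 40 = (a + 4)*(a^2 - 3*a - 10) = (a - 5)*(a + 4)*(a + 2)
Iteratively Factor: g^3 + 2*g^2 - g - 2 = (g + 1)*(g^2 + g - 2) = (g - 1)*(g + 1)*(g + 2)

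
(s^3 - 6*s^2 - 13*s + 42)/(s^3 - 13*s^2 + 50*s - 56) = (s + 3)/(s - 4)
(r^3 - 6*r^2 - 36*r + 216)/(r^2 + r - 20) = (r^3 - 6*r^2 - 36*r + 216)/(r^2 + r - 20)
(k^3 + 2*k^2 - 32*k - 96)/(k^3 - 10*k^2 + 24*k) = (k^2 + 8*k + 16)/(k*(k - 4))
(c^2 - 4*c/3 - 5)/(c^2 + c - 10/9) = 3*(c - 3)/(3*c - 2)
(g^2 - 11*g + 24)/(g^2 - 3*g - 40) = (g - 3)/(g + 5)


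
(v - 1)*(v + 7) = v^2 + 6*v - 7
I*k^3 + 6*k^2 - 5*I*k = k*(k - 5*I)*(I*k + 1)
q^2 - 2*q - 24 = (q - 6)*(q + 4)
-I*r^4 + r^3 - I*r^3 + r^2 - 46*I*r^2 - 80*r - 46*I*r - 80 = (r - 5*I)*(r - 2*I)*(r + 8*I)*(-I*r - I)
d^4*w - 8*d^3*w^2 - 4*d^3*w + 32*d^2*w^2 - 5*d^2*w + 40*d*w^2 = d*(d - 5)*(d - 8*w)*(d*w + w)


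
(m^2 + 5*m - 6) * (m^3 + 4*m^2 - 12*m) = m^5 + 9*m^4 + 2*m^3 - 84*m^2 + 72*m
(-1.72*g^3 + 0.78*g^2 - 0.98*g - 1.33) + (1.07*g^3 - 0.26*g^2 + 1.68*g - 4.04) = -0.65*g^3 + 0.52*g^2 + 0.7*g - 5.37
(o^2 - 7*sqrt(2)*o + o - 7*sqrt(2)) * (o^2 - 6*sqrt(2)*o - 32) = o^4 - 13*sqrt(2)*o^3 + o^3 - 13*sqrt(2)*o^2 + 52*o^2 + 52*o + 224*sqrt(2)*o + 224*sqrt(2)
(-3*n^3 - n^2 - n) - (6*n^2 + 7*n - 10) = -3*n^3 - 7*n^2 - 8*n + 10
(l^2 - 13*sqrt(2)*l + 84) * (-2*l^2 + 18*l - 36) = -2*l^4 + 18*l^3 + 26*sqrt(2)*l^3 - 234*sqrt(2)*l^2 - 204*l^2 + 468*sqrt(2)*l + 1512*l - 3024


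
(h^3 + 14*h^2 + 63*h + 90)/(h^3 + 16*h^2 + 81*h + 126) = (h + 5)/(h + 7)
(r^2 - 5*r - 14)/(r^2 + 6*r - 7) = (r^2 - 5*r - 14)/(r^2 + 6*r - 7)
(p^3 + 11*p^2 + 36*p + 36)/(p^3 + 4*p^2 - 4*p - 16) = (p^2 + 9*p + 18)/(p^2 + 2*p - 8)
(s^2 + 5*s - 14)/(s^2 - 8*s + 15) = (s^2 + 5*s - 14)/(s^2 - 8*s + 15)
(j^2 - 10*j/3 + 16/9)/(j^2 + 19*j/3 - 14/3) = (j - 8/3)/(j + 7)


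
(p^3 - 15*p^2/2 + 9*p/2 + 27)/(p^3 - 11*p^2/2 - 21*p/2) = (p^2 - 9*p + 18)/(p*(p - 7))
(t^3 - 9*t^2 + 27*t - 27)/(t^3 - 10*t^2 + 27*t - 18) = (t^2 - 6*t + 9)/(t^2 - 7*t + 6)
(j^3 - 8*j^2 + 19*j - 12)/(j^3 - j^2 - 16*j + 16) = (j - 3)/(j + 4)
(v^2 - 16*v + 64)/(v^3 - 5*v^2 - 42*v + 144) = (v - 8)/(v^2 + 3*v - 18)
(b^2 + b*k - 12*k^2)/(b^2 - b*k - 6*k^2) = (b + 4*k)/(b + 2*k)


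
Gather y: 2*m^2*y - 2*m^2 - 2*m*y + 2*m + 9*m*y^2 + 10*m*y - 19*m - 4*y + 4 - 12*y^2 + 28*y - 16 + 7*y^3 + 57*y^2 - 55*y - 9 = -2*m^2 - 17*m + 7*y^3 + y^2*(9*m + 45) + y*(2*m^2 + 8*m - 31) - 21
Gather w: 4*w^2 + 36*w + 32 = 4*w^2 + 36*w + 32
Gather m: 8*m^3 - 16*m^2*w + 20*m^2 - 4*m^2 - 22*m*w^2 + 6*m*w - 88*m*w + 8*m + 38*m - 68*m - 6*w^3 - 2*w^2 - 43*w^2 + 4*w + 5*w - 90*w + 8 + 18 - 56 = 8*m^3 + m^2*(16 - 16*w) + m*(-22*w^2 - 82*w - 22) - 6*w^3 - 45*w^2 - 81*w - 30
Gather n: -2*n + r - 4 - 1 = -2*n + r - 5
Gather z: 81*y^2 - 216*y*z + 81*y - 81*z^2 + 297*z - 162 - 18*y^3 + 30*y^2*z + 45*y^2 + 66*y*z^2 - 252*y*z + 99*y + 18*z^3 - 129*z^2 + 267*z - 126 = -18*y^3 + 126*y^2 + 180*y + 18*z^3 + z^2*(66*y - 210) + z*(30*y^2 - 468*y + 564) - 288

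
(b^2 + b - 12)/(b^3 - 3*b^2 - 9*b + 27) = (b + 4)/(b^2 - 9)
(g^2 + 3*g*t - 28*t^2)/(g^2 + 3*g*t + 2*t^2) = (g^2 + 3*g*t - 28*t^2)/(g^2 + 3*g*t + 2*t^2)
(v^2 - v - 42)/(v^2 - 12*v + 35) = (v + 6)/(v - 5)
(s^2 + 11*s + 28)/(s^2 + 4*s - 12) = (s^2 + 11*s + 28)/(s^2 + 4*s - 12)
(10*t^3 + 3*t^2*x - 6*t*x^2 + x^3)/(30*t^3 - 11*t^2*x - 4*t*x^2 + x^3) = (t + x)/(3*t + x)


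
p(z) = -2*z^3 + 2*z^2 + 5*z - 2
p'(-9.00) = -517.00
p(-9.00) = 1573.00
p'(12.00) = -811.00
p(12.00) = -3110.00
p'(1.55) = -3.22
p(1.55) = 3.11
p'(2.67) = -27.09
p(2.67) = -12.46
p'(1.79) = -7.06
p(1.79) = 1.89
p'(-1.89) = -23.99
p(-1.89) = 9.20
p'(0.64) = 5.10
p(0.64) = 1.49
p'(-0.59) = 0.55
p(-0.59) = -3.84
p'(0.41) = 5.63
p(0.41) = 0.25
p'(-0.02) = 4.92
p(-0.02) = -2.10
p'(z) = -6*z^2 + 4*z + 5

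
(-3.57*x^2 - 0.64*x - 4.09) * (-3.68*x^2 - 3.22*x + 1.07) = 13.1376*x^4 + 13.8506*x^3 + 13.2921*x^2 + 12.485*x - 4.3763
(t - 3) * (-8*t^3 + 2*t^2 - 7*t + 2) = -8*t^4 + 26*t^3 - 13*t^2 + 23*t - 6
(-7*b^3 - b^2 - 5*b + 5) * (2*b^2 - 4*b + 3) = -14*b^5 + 26*b^4 - 27*b^3 + 27*b^2 - 35*b + 15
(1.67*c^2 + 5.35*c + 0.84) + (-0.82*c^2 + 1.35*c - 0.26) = 0.85*c^2 + 6.7*c + 0.58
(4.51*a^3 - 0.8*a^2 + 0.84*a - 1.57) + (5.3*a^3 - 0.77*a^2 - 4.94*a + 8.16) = 9.81*a^3 - 1.57*a^2 - 4.1*a + 6.59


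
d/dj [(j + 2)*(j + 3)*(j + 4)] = 3*j^2 + 18*j + 26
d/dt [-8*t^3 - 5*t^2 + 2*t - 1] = -24*t^2 - 10*t + 2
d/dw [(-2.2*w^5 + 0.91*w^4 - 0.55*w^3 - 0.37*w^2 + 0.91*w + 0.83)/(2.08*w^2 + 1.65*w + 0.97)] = (-13.728*w^6 - 10.7344*w^5 - 7.3095*w^4 + 1.7158*w^3 - 4.1038*w^2 - 4.1706*w - 0.4868)/(4.3264*w^4 + 6.864*w^3 + 6.7577*w^2 + 3.201*w + 0.9409)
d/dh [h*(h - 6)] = 2*h - 6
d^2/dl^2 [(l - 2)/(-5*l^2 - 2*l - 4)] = 2*(-4*(l - 2)*(5*l + 1)^2 + (15*l - 8)*(5*l^2 + 2*l + 4))/(5*l^2 + 2*l + 4)^3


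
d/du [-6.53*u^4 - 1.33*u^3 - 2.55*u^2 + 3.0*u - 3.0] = -26.12*u^3 - 3.99*u^2 - 5.1*u + 3.0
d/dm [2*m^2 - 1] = 4*m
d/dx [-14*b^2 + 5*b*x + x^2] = 5*b + 2*x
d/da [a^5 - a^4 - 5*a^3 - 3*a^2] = a*(5*a^3 - 4*a^2 - 15*a - 6)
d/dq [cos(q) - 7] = -sin(q)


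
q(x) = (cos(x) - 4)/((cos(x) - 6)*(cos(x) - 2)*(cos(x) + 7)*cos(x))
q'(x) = (cos(x) - 4)*sin(x)/((cos(x) - 6)*(cos(x) - 2)*(cos(x) + 7)*cos(x)^2) + (cos(x) - 4)*sin(x)/((cos(x) - 6)*(cos(x) - 2)*(cos(x) + 7)^2*cos(x)) + (cos(x) - 4)*sin(x)/((cos(x) - 6)*(cos(x) - 2)^2*(cos(x) + 7)*cos(x)) - sin(x)/((cos(x) - 6)*(cos(x) - 2)*(cos(x) + 7)*cos(x)) + (cos(x) - 4)*sin(x)/((cos(x) - 6)^2*(cos(x) - 2)*(cos(x) + 7)*cos(x)) = (3*cos(x)^4 - 18*cos(x)^3 - 32*cos(x)^2 + 352*cos(x) - 336)*sin(x)/((cos(x) - 6)^2*(cos(x) - 2)^2*(cos(x) + 7)^2*cos(x)^2)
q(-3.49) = 0.04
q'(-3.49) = -0.02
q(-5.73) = -0.08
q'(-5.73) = -0.02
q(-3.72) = 0.05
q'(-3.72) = -0.03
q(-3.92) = 0.06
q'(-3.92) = -0.06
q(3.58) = 0.04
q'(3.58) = 0.02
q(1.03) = -0.11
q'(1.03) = -0.14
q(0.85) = -0.09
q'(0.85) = -0.07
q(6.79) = -0.08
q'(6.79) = -0.02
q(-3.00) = 0.04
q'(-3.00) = 0.01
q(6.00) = -0.08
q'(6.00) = 0.01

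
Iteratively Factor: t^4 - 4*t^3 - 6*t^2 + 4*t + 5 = (t - 5)*(t^3 + t^2 - t - 1) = (t - 5)*(t + 1)*(t^2 - 1) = (t - 5)*(t + 1)^2*(t - 1)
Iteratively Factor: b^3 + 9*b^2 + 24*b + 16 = (b + 1)*(b^2 + 8*b + 16) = (b + 1)*(b + 4)*(b + 4)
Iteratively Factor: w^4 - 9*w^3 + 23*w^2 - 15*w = (w)*(w^3 - 9*w^2 + 23*w - 15) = w*(w - 1)*(w^2 - 8*w + 15) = w*(w - 5)*(w - 1)*(w - 3)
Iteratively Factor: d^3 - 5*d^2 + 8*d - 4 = (d - 1)*(d^2 - 4*d + 4) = (d - 2)*(d - 1)*(d - 2)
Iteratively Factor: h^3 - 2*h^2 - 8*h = (h)*(h^2 - 2*h - 8) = h*(h + 2)*(h - 4)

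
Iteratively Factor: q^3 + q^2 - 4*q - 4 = (q + 1)*(q^2 - 4) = (q + 1)*(q + 2)*(q - 2)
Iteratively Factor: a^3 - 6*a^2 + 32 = (a - 4)*(a^2 - 2*a - 8) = (a - 4)*(a + 2)*(a - 4)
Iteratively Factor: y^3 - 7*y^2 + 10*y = (y)*(y^2 - 7*y + 10) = y*(y - 2)*(y - 5)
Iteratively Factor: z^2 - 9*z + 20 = (z - 4)*(z - 5)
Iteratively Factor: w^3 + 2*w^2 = (w)*(w^2 + 2*w) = w^2*(w + 2)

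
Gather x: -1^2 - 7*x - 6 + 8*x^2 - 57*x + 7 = 8*x^2 - 64*x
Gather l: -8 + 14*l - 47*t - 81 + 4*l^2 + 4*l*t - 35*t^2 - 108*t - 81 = 4*l^2 + l*(4*t + 14) - 35*t^2 - 155*t - 170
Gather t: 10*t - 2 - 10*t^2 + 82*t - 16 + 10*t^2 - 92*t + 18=0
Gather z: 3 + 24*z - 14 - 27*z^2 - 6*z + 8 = -27*z^2 + 18*z - 3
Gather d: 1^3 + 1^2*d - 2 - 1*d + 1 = 0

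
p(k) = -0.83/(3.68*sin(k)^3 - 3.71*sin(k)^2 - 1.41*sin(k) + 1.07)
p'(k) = -0.83*(-11.04*sin(k)^2*cos(k) + 7.42*sin(k)*cos(k) + 1.41*cos(k))/(3.68*sin(k)^3 - 3.71*sin(k)^2 - 1.41*sin(k) + 1.07)^2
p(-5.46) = 1.63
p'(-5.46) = -2.00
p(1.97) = 1.66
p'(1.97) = -1.45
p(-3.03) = -0.71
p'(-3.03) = 0.27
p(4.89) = 0.18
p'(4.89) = 0.11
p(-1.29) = 0.19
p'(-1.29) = 0.20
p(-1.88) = 0.20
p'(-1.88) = -0.23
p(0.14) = -1.02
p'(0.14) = -2.79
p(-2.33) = 0.66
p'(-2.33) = -3.50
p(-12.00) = 4.46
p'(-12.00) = -44.70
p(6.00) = -0.76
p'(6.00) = 1.02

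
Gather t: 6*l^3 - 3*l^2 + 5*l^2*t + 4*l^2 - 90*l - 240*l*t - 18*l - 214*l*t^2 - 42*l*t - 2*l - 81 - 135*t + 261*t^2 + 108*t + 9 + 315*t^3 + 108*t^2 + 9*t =6*l^3 + l^2 - 110*l + 315*t^3 + t^2*(369 - 214*l) + t*(5*l^2 - 282*l - 18) - 72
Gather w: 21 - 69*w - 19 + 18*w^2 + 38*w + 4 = 18*w^2 - 31*w + 6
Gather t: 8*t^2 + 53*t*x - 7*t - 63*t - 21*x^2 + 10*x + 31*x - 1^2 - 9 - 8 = 8*t^2 + t*(53*x - 70) - 21*x^2 + 41*x - 18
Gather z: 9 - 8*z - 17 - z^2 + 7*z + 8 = -z^2 - z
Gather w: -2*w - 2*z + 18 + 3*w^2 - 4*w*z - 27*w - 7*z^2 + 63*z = 3*w^2 + w*(-4*z - 29) - 7*z^2 + 61*z + 18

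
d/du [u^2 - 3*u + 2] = 2*u - 3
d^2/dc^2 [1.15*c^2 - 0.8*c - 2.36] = 2.30000000000000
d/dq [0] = 0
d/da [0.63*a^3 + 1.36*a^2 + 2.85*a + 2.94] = 1.89*a^2 + 2.72*a + 2.85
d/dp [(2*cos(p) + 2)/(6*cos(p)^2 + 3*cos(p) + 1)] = 4*(3*cos(p)^2 + 6*cos(p) + 1)*sin(p)/(-6*sin(p)^2 + 3*cos(p) + 7)^2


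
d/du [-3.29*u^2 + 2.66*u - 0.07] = 2.66 - 6.58*u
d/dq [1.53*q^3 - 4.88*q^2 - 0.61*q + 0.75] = 4.59*q^2 - 9.76*q - 0.61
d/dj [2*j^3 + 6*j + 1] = 6*j^2 + 6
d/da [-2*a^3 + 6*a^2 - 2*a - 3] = -6*a^2 + 12*a - 2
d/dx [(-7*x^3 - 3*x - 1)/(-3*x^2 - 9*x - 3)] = x*(7*x^3 + 42*x^2 + 18*x - 2)/(3*(x^4 + 6*x^3 + 11*x^2 + 6*x + 1))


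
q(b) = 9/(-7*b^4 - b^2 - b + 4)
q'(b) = 9*(28*b^3 + 2*b + 1)/(-7*b^4 - b^2 - b + 4)^2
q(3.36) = -0.01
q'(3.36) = 0.01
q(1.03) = -1.51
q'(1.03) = 8.50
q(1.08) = -1.16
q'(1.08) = 5.73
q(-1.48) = -0.30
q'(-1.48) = -0.91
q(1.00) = -1.80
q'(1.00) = 11.16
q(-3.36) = -0.01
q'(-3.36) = -0.01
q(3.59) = -0.01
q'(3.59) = 0.01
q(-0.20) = 2.17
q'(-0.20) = 0.20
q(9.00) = 0.00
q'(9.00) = 0.00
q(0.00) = 2.25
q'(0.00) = 0.56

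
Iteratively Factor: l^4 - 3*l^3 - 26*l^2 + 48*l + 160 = (l - 5)*(l^3 + 2*l^2 - 16*l - 32) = (l - 5)*(l + 4)*(l^2 - 2*l - 8) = (l - 5)*(l - 4)*(l + 4)*(l + 2)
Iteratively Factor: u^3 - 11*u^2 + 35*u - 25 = (u - 5)*(u^2 - 6*u + 5) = (u - 5)*(u - 1)*(u - 5)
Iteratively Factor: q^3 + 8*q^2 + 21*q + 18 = (q + 3)*(q^2 + 5*q + 6) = (q + 3)^2*(q + 2)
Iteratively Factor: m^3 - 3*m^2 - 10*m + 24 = (m + 3)*(m^2 - 6*m + 8) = (m - 2)*(m + 3)*(m - 4)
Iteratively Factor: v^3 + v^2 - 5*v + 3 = (v - 1)*(v^2 + 2*v - 3) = (v - 1)^2*(v + 3)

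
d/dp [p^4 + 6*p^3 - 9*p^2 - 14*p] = 4*p^3 + 18*p^2 - 18*p - 14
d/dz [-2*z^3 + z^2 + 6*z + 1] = -6*z^2 + 2*z + 6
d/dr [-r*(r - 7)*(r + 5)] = -3*r^2 + 4*r + 35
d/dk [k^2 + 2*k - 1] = 2*k + 2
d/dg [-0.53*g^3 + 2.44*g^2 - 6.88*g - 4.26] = -1.59*g^2 + 4.88*g - 6.88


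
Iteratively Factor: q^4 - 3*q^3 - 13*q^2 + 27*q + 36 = (q - 4)*(q^3 + q^2 - 9*q - 9) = (q - 4)*(q + 1)*(q^2 - 9) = (q - 4)*(q + 1)*(q + 3)*(q - 3)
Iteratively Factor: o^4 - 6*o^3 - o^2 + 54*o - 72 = (o - 3)*(o^3 - 3*o^2 - 10*o + 24) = (o - 3)*(o - 2)*(o^2 - o - 12) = (o - 3)*(o - 2)*(o + 3)*(o - 4)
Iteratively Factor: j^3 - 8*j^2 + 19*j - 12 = (j - 4)*(j^2 - 4*j + 3) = (j - 4)*(j - 1)*(j - 3)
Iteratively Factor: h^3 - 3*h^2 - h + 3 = (h + 1)*(h^2 - 4*h + 3) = (h - 3)*(h + 1)*(h - 1)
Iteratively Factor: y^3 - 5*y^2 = (y)*(y^2 - 5*y) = y*(y - 5)*(y)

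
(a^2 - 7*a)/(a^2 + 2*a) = (a - 7)/(a + 2)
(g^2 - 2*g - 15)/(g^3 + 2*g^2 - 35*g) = (g + 3)/(g*(g + 7))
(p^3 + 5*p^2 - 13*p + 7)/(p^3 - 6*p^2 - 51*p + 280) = (p^2 - 2*p + 1)/(p^2 - 13*p + 40)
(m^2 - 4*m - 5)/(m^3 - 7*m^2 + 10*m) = (m + 1)/(m*(m - 2))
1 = 1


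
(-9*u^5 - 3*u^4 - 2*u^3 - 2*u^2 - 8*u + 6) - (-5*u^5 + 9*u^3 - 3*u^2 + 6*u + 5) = -4*u^5 - 3*u^4 - 11*u^3 + u^2 - 14*u + 1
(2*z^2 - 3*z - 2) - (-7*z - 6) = 2*z^2 + 4*z + 4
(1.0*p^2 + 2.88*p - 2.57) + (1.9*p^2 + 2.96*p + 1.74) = 2.9*p^2 + 5.84*p - 0.83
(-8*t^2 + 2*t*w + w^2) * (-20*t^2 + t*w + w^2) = 160*t^4 - 48*t^3*w - 26*t^2*w^2 + 3*t*w^3 + w^4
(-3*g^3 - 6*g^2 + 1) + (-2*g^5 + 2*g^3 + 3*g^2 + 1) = -2*g^5 - g^3 - 3*g^2 + 2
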